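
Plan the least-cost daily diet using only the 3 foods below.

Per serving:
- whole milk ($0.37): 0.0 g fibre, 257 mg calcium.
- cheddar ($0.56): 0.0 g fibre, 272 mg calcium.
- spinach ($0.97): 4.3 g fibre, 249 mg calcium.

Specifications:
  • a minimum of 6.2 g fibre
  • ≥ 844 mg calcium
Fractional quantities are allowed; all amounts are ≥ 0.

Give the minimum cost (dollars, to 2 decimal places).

Let x1 = servings of whole milk, x2 = servings of cheddar, x3 = servings of spinach.
min 0.37x1 + 0.56x2 + 0.97x3 s.t.:
  4.3x3 ≥ 6.2   (fibre)
  257x1 + 272x2 + 249x3 ≥ 844   (calcium)
  x1, x2, x3 ≥ 0.
The cheapest feasible vertex uses only whole milk, spinach; cheddar is not used. Binding constraints: fibre and calcium.
So whole milk = 1.887 servings, spinach = 1.442 servings.
Hence cost = 0.37·1.887 + 0.97·1.442 = $2.0969.

$2.10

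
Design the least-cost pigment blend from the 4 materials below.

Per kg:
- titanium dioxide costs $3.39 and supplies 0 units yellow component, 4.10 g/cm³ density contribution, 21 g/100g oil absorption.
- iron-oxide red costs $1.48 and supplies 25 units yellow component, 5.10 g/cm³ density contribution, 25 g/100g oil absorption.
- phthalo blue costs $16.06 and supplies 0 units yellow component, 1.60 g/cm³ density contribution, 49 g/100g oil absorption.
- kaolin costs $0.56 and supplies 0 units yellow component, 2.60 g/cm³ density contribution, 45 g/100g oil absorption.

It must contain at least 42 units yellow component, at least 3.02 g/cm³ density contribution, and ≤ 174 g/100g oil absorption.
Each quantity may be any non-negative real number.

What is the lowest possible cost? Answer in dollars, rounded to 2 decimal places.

Set it up as a linear program. Let x1 = kg of titanium dioxide, x2 = kg of iron-oxide red, x3 = kg of phthalo blue, x4 = kg of kaolin.
Minimize 3.39x1 + 1.48x2 + 16.06x3 + 0.56x4 subject to:
  25x2 ≥ 42   (yellow component)
  4.1x1 + 5.1x2 + 1.6x3 + 2.6x4 ≥ 3.02   (density contribution)
  21x1 + 25x2 + 49x3 + 45x4 ≤ 174   (oil absorption)
  x1, x2, x3, x4 ≥ 0.
At the optimum only iron-oxide red is positive (titanium dioxide, phthalo blue, kaolin = 0). Binding constraint: yellow component.
That vertex is x2 = 1.68.
Total cost: 1.48·1.68 = 2.4864.

$2.49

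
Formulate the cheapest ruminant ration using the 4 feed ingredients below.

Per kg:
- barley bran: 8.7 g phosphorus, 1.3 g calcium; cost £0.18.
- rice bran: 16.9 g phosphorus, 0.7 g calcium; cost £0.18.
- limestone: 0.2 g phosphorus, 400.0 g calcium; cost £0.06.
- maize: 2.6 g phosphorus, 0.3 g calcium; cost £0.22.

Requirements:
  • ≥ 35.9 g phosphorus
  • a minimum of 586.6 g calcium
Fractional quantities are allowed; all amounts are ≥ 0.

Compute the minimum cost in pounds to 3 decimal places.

This is a linear program. Let x1 = kg of barley bran, x2 = kg of rice bran, x3 = kg of limestone, x4 = kg of maize.
min 0.18x1 + 0.18x2 + 0.06x3 + 0.22x4 with:
  8.7x1 + 16.9x2 + 0.2x3 + 2.6x4 ≥ 35.9   (phosphorus)
  1.3x1 + 0.7x2 + 400x3 + 0.3x4 ≥ 586.6   (calcium)
  x1, x2, x3, x4 ≥ 0.
The minimum-cost mix takes nothing from barley bran, maize — only rice bran, limestone. The phosphorus and calcium requirements are met with equality.
So rice bran = 2.107 kg, limestone = 1.463 kg.
Hence cost = 0.18·2.107 + 0.06·1.463 = £0.46704.

£0.467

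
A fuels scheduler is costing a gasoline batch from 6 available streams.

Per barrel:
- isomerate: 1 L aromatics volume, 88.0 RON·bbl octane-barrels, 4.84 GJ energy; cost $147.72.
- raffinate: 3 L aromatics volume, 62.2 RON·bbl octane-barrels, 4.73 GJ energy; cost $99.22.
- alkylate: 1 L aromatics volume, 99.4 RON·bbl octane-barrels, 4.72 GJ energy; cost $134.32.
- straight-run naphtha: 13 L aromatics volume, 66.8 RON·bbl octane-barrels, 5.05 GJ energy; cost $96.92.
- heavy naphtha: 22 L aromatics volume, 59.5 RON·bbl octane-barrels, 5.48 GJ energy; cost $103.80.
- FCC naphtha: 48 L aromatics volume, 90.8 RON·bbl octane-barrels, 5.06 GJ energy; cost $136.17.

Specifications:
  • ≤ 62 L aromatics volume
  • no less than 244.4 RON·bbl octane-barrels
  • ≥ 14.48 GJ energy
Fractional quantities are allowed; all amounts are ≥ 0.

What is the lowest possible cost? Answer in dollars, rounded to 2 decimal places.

Let x1 = barrels of isomerate, x2 = barrels of raffinate, x3 = barrels of alkylate, x4 = barrels of straight-run naphtha, x5 = barrels of heavy naphtha, x6 = barrels of FCC naphtha.
Minimise 147.72x1 + 99.22x2 + 134.32x3 + 96.92x4 + 103.8x5 + 136.17x6 with:
  1x1 + 3x2 + 1x3 + 13x4 + 22x5 + 48x6 ≤ 62   (aromatics volume)
  88x1 + 62.2x2 + 99.4x3 + 66.8x4 + 59.5x5 + 90.8x6 ≥ 244.4   (octane-barrels)
  4.84x1 + 4.73x2 + 4.72x3 + 5.05x4 + 5.48x5 + 5.06x6 ≥ 14.48   (energy)
  x1, x2, x3, x4, x5, x6 ≥ 0.
The optimal basis is {alkylate, straight-run naphtha}; isomerate, raffinate, heavy naphtha, FCC naphtha drop out. The octane-barrels and energy requirements are met with equality.
Optimal quantities: alkylate = 1.43007 barrels, straight-run naphtha = 1.53071 barrels.
Hence cost = 134.32·1.43007 + 96.92·1.53071 = $340.4434.

$340.44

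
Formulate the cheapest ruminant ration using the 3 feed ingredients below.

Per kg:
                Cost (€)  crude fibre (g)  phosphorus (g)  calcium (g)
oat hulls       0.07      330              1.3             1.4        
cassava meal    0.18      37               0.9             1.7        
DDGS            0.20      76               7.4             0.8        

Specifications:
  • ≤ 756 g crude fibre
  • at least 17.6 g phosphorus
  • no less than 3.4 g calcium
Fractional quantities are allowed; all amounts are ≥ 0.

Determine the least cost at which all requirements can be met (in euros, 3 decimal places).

€0.517

Let x1 = kg of oat hulls, x2 = kg of cassava meal, x3 = kg of DDGS.
min 0.07x1 + 0.18x2 + 0.2x3 s.t.:
  330x1 + 37x2 + 76x3 ≤ 756   (crude fibre)
  1.3x1 + 0.9x2 + 7.4x3 ≥ 17.6   (phosphorus)
  1.4x1 + 1.7x2 + 0.8x3 ≥ 3.4   (calcium)
  x1, x2, x3 ≥ 0.
At the optimum only oat hulls, DDGS are positive (cassava meal = 0). There the phosphorus and calcium constraints are tight.
Optimal quantities: oat hulls = 1.189 kg, DDGS = 2.17 kg.
Total cost: 0.07·1.189 + 0.2·2.17 = 0.51723.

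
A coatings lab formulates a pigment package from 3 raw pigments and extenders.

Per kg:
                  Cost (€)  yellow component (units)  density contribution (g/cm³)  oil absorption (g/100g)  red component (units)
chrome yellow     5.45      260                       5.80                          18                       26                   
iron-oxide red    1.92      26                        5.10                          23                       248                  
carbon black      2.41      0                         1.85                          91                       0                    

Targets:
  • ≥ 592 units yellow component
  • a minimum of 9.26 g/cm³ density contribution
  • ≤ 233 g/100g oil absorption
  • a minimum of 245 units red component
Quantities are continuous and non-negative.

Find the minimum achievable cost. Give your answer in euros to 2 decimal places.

€13.45

Treat it as an LP. Let x1 = kg of chrome yellow, x2 = kg of iron-oxide red, x3 = kg of carbon black.
Minimise 5.45x1 + 1.92x2 + 2.41x3 s.t.:
  260x1 + 26x2 ≥ 592   (yellow component)
  5.8x1 + 5.1x2 + 1.85x3 ≥ 9.26   (density contribution)
  18x1 + 23x2 + 91x3 ≤ 233   (oil absorption)
  26x1 + 248x2 ≥ 245   (red component)
  x1, x2, x3 ≥ 0.
The optimal basis is {chrome yellow, iron-oxide red}; carbon black drops out. The yellow component and red component requirements are met with equality.
Optimal quantities: chrome yellow = 2.201 kg, iron-oxide red = 0.7571 kg.
Objective = 5.45·2.201 + 1.92·0.7571 = 13.4491.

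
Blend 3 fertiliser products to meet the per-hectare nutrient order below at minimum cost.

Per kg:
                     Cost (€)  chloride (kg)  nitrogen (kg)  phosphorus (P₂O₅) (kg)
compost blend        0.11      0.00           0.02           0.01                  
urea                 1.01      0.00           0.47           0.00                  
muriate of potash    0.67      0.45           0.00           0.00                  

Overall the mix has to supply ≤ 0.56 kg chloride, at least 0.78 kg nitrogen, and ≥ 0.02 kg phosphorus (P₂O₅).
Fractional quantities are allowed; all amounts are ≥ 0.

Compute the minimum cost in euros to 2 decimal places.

Let x1 = kg of compost blend, x2 = kg of urea, x3 = kg of muriate of potash.
Minimize 0.11x1 + 1.01x2 + 0.67x3 subject to:
  0.45x3 ≤ 0.56   (chloride)
  0.02x1 + 0.47x2 ≥ 0.78   (nitrogen)
  0.01x1 ≥ 0.02   (phosphorus (P₂O₅))
  x1, x2, x3 ≥ 0.
At the optimum only compost blend, urea are positive (muriate of potash = 0). There the nitrogen and phosphorus (P₂O₅) constraints are tight.
Solving gives x1 = 2, x2 = 1.574.
Cost = 0.11·2 + 1.01·1.574 = 1.8097.

€1.81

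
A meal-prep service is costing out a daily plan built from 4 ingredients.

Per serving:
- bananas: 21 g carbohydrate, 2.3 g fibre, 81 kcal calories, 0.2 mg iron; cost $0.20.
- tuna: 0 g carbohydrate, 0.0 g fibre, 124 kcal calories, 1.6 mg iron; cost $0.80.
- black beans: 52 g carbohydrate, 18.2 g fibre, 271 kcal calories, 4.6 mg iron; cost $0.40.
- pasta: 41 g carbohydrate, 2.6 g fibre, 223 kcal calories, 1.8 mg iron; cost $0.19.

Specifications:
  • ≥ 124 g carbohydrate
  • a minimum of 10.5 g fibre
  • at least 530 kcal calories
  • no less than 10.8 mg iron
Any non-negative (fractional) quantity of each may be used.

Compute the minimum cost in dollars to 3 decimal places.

$0.942

Let x1 = servings of bananas, x2 = servings of tuna, x3 = servings of black beans, x4 = servings of pasta.
min 0.2x1 + 0.8x2 + 0.4x3 + 0.19x4 s.t.:
  21x1 + 52x3 + 41x4 ≥ 124   (carbohydrate)
  2.3x1 + 18.2x3 + 2.6x4 ≥ 10.5   (fibre)
  81x1 + 124x2 + 271x3 + 223x4 ≥ 530   (calories)
  0.2x1 + 1.6x2 + 4.6x3 + 1.8x4 ≥ 10.8   (iron)
  x1, x2, x3, x4 ≥ 0.
The cheapest feasible vertex uses only black beans, pasta; bananas, tuna are not used. The carbohydrate and iron requirements are met with equality.
Optimal quantities: black beans = 2.312 servings, pasta = 0.09263 servings.
Objective = 0.4·2.312 + 0.19·0.09263 = 0.94240.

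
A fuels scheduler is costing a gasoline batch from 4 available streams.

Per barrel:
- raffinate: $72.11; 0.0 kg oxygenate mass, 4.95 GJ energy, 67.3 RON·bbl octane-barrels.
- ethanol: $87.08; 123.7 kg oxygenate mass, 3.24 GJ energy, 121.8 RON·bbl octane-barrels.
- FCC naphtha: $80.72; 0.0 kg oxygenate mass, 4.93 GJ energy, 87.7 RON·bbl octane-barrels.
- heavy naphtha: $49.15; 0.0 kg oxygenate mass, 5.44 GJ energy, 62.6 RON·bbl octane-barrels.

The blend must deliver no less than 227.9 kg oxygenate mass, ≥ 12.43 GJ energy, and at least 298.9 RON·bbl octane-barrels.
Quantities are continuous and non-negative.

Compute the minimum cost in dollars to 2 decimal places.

$218.91

This is a linear program. Let x1 = barrels of raffinate, x2 = barrels of ethanol, x3 = barrels of FCC naphtha, x4 = barrels of heavy naphtha.
Minimize 72.11x1 + 87.08x2 + 80.72x3 + 49.15x4 with:
  123.7x2 ≥ 227.9   (oxygenate mass)
  4.95x1 + 3.24x2 + 4.93x3 + 5.44x4 ≥ 12.43   (energy)
  67.3x1 + 121.8x2 + 87.7x3 + 62.6x4 ≥ 298.9   (octane-barrels)
  x1, x2, x3, x4 ≥ 0.
The cheapest feasible vertex uses only ethanol, heavy naphtha; raffinate, FCC naphtha are not used. Binding constraints: energy and octane-barrels.
So ethanol = 1.8442 barrels, heavy naphtha = 1.1866 barrels.
Objective = 87.08·1.8442 + 49.15·1.1866 = 218.9143.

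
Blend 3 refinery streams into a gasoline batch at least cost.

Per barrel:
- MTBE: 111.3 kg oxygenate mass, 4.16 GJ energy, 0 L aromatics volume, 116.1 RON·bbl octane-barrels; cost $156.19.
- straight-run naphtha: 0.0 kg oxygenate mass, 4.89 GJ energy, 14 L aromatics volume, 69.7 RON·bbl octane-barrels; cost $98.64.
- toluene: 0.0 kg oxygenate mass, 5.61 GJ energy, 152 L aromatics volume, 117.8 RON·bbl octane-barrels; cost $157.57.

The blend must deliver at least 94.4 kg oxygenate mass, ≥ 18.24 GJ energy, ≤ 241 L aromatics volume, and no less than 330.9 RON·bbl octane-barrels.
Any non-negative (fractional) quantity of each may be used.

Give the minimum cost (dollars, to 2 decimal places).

Let x1 = barrels of MTBE, x2 = barrels of straight-run naphtha, x3 = barrels of toluene.
Minimise 156.19x1 + 98.64x2 + 157.57x3 s.t.:
  111.3x1 ≥ 94.4   (oxygenate mass)
  4.16x1 + 4.89x2 + 5.61x3 ≥ 18.24   (energy)
  14x2 + 152x3 ≤ 241   (aromatics volume)
  116.1x1 + 69.7x2 + 117.8x3 ≥ 330.9   (octane-barrels)
  x1, x2, x3 ≥ 0.
All 3 inputs are positive at the optimum. Binding constraints: oxygenate mass, energy, octane-barrels.
So MTBE = 0.84816 barrels, straight-run naphtha = 2.3192 barrels, toluene = 0.60086 barrels.
Hence cost = 156.19·0.84816 + 98.64·2.3192 + 157.57·0.60086 = $455.9175.

$455.92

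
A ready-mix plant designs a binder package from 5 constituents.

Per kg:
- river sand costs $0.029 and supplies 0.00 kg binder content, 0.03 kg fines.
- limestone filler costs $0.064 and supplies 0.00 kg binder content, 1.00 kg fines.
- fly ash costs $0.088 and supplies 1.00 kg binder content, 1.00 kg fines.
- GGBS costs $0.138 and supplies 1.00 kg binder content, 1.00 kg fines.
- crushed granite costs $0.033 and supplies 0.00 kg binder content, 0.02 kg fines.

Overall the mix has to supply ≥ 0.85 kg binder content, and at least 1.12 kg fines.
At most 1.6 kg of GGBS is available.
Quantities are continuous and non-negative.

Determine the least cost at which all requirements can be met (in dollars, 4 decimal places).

$0.0921

Treat it as an LP. Let x1 = kg of river sand, x2 = kg of limestone filler, x3 = kg of fly ash, x4 = kg of GGBS, x5 = kg of crushed granite.
min 0.029x1 + 0.064x2 + 0.088x3 + 0.138x4 + 0.033x5 with:
  1x3 + 1x4 ≥ 0.85   (binder content)
  0.03x1 + 1x2 + 1x3 + 1x4 + 0.02x5 ≥ 1.12   (fines)
  x4 ≤ 1.6
  x1, x2, x3, x4, x5 ≥ 0.
The optimal basis is {limestone filler, fly ash}; river sand, GGBS, crushed granite drop out. The binder content and fines requirements are met with equality.
Optimal quantities: limestone filler = 0.27 kg, fly ash = 0.85 kg.
Total cost: 0.064·0.27 + 0.088·0.85 = 0.092080.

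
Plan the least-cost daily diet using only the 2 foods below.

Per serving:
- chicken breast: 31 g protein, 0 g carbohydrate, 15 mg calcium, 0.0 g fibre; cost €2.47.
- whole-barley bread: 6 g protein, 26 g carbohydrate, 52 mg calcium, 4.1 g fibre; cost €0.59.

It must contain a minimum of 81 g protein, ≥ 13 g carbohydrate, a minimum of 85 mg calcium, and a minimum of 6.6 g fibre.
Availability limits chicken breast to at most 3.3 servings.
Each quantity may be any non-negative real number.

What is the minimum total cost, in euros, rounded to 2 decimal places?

€6.63

This is a linear program. Let x1 = servings of chicken breast, x2 = servings of whole-barley bread.
Minimise 2.47x1 + 0.59x2 s.t.:
  31x1 + 6x2 ≥ 81   (protein)
  26x2 ≥ 13   (carbohydrate)
  15x1 + 52x2 ≥ 85   (calcium)
  4.1x2 ≥ 6.6   (fibre)
  x1 ≤ 3.3
  x1, x2 ≥ 0.
Both inputs are positive at the optimum. The protein and fibre requirements are met with equality.
So chicken breast = 2.301 servings, whole-barley bread = 1.61 servings.
Objective = 2.47·2.301 + 0.59·1.61 = 6.6334.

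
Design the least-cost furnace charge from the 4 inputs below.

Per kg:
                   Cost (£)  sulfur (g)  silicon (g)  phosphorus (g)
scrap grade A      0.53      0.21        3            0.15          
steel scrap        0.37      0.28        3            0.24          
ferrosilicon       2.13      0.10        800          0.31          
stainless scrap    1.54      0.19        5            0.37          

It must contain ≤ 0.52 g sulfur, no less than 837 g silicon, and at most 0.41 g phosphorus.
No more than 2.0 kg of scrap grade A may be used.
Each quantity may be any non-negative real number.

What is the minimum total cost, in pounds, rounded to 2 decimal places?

£2.23

Let x1 = kg of scrap grade A, x2 = kg of steel scrap, x3 = kg of ferrosilicon, x4 = kg of stainless scrap.
min 0.53x1 + 0.37x2 + 2.13x3 + 1.54x4 subject to:
  0.21x1 + 0.28x2 + 0.1x3 + 0.19x4 ≤ 0.52   (sulfur)
  3x1 + 3x2 + 800x3 + 5x4 ≥ 837   (silicon)
  0.15x1 + 0.24x2 + 0.31x3 + 0.37x4 ≤ 0.41   (phosphorus)
  x1 ≤ 2
  x1, x2, x3, x4 ≥ 0.
The minimum-cost mix takes nothing from scrap grade A, steel scrap, stainless scrap — only ferrosilicon. The silicon requirement is met with equality.
Optimal quantities: ferrosilicon = 1.046 kg.
Total cost: 2.13·1.046 = 2.2280.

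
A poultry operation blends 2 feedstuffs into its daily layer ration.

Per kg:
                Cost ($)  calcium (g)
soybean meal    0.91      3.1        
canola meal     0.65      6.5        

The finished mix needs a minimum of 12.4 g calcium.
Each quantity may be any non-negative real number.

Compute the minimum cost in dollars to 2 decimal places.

$1.24

Treat it as an LP. Let x1 = kg of soybean meal, x2 = kg of canola meal.
Minimise 0.91x1 + 0.65x2 s.t.:
  3.1x1 + 6.5x2 ≥ 12.4   (calcium)
  x1, x2 ≥ 0.
At the optimum only canola meal is positive (soybean meal = 0). Binding constraint: calcium.
That vertex is x2 = 1.908.
Hence cost = 0.65·1.908 = $1.2402.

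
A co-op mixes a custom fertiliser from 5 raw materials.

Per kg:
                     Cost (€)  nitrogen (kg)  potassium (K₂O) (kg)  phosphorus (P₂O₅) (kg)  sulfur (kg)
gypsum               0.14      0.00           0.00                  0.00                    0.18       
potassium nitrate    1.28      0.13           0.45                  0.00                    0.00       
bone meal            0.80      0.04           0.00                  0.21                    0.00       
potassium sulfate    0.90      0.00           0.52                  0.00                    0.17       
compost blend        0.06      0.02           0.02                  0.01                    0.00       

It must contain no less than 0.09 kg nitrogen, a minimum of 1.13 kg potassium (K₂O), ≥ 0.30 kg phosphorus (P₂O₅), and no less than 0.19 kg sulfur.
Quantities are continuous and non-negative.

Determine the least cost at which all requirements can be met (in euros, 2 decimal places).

This is a linear program. Let x1 = kg of gypsum, x2 = kg of potassium nitrate, x3 = kg of bone meal, x4 = kg of potassium sulfate, x5 = kg of compost blend.
Minimise 0.14x1 + 1.28x2 + 0.8x3 + 0.9x4 + 0.06x5 with:
  0.13x2 + 0.04x3 + 0.02x5 ≥ 0.09   (nitrogen)
  0.45x2 + 0.52x4 + 0.02x5 ≥ 1.13   (potassium (K₂O))
  0.21x3 + 0.01x5 ≥ 0.3   (phosphorus (P₂O₅))
  0.18x1 + 0.17x4 ≥ 0.19   (sulfur)
  x1, x2, x3, x4, x5 ≥ 0.
At the optimum only gypsum, potassium sulfate, compost blend are positive (potassium nitrate, bone meal = 0). The potassium (K₂O), phosphorus (P₂O₅), sulfur requirements are met with equality.
Solving gives x1 = 0.09295, x4 = 1.019, x5 = 30.
Hence cost = 0.14·0.09295 + 0.9·1.019 + 0.06·30 = €2.7301.

€2.73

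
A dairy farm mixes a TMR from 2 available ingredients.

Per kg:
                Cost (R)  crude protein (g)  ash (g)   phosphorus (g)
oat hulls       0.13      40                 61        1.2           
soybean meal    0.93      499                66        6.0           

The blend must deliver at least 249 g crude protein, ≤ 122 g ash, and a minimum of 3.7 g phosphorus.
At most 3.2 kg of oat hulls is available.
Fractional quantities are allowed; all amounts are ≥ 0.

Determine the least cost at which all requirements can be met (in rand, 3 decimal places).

R0.519

Let x1 = kg of oat hulls, x2 = kg of soybean meal.
Minimize 0.13x1 + 0.93x2 subject to:
  40x1 + 499x2 ≥ 249   (crude protein)
  61x1 + 66x2 ≤ 122   (ash)
  1.2x1 + 6x2 ≥ 3.7   (phosphorus)
  x1 ≤ 3.2
  x1, x2 ≥ 0.
Both inputs are positive at the optimum. Binding constraints: crude protein and phosphorus.
That vertex is x1 = 0.9819, x2 = 0.4203.
Hence cost = 0.13·0.9819 + 0.93·0.4203 = R0.51853.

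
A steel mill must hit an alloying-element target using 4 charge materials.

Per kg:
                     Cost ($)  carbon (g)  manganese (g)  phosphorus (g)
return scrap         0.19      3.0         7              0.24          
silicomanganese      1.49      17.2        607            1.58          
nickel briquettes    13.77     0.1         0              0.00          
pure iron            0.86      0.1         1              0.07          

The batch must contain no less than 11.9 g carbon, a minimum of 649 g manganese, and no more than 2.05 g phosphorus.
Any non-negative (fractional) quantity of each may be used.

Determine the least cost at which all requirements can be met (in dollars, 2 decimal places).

$1.59

This is a linear program. Let x1 = kg of return scrap, x2 = kg of silicomanganese, x3 = kg of nickel briquettes, x4 = kg of pure iron.
min 0.19x1 + 1.49x2 + 13.77x3 + 0.86x4 with:
  3x1 + 17.2x2 + 0.1x3 + 0.1x4 ≥ 11.9   (carbon)
  7x1 + 607x2 + 1x4 ≥ 649   (manganese)
  0.24x1 + 1.58x2 + 0.07x4 ≤ 2.05   (phosphorus)
  x1, x2, x3, x4 ≥ 0.
The optimal basis is {silicomanganese}; return scrap, nickel briquettes, pure iron drop out. Binding constraint: manganese.
Solving gives x2 = 1.069.
Objective = 1.49·1.069 = 1.5928.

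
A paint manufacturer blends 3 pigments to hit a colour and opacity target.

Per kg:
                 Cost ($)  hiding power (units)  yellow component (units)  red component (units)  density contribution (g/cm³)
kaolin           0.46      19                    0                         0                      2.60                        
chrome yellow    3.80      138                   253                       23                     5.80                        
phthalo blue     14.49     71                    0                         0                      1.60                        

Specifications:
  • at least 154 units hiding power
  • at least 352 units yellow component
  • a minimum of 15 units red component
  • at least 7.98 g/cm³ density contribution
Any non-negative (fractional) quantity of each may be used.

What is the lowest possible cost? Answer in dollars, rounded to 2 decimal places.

$5.29

Let x1 = kg of kaolin, x2 = kg of chrome yellow, x3 = kg of phthalo blue.
Minimise 0.46x1 + 3.8x2 + 14.49x3 with:
  19x1 + 138x2 + 71x3 ≥ 154   (hiding power)
  253x2 ≥ 352   (yellow component)
  23x2 ≥ 15   (red component)
  2.6x1 + 5.8x2 + 1.6x3 ≥ 7.98   (density contribution)
  x1, x2, x3 ≥ 0.
The minimum-cost mix takes nothing from kaolin, phthalo blue — only chrome yellow. The yellow component requirement is met with equality.
Solving gives x2 = 1.391.
Hence cost = 3.8·1.391 = $5.2858.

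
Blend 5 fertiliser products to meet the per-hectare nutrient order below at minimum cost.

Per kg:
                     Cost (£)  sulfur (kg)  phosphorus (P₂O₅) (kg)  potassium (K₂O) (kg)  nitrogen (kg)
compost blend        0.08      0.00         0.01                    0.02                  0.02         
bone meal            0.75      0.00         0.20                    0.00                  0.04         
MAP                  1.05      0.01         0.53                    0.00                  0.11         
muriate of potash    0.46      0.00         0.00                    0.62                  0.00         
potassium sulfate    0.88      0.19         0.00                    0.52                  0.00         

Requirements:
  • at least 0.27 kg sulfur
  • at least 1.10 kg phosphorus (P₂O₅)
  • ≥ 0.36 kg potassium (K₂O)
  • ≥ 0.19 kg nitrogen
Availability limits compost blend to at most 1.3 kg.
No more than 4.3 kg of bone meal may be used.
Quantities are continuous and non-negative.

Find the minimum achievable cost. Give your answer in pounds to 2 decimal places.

£3.33

This is a linear program. Let x1 = kg of compost blend, x2 = kg of bone meal, x3 = kg of MAP, x4 = kg of muriate of potash, x5 = kg of potassium sulfate.
min 0.08x1 + 0.75x2 + 1.05x3 + 0.46x4 + 0.88x5 subject to:
  0.01x3 + 0.19x5 ≥ 0.27   (sulfur)
  0.01x1 + 0.2x2 + 0.53x3 ≥ 1.1   (phosphorus (P₂O₅))
  0.02x1 + 0.62x4 + 0.52x5 ≥ 0.36   (potassium (K₂O))
  0.02x1 + 0.04x2 + 0.11x3 ≥ 0.19   (nitrogen)
  x1 ≤ 1.3
  x2 ≤ 4.3
  x1, x2, x3, x4, x5 ≥ 0.
The minimum-cost mix takes nothing from compost blend, bone meal, muriate of potash — only MAP, potassium sulfate. The sulfur and phosphorus (P₂O₅) requirements are met with equality.
So MAP = 2.075 kg, potassium sulfate = 1.312 kg.
Objective = 1.05·2.075 + 0.88·1.312 = 3.3333.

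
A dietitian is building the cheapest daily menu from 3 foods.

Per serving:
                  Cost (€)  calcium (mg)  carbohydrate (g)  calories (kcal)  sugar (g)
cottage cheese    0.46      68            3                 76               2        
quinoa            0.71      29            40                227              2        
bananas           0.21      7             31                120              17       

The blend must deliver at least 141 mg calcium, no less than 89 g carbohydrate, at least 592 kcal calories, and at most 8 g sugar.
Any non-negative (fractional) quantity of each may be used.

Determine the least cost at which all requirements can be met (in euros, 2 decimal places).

Set it up as a linear program. Let x1 = servings of cottage cheese, x2 = servings of quinoa, x3 = servings of bananas.
Minimize 0.46x1 + 0.71x2 + 0.21x3 s.t.:
  68x1 + 29x2 + 7x3 ≥ 141   (calcium)
  3x1 + 40x2 + 31x3 ≥ 89   (carbohydrate)
  76x1 + 227x2 + 120x3 ≥ 592   (calories)
  2x1 + 2x2 + 17x3 ≤ 8   (sugar)
  x1, x2, x3 ≥ 0.
The optimal mix uses every input. There the calcium, calories, sugar constraints are tight.
That vertex is x1 = 1.133, x2 = 2.186, x3 = 0.0801.
Objective = 0.46·1.133 + 0.71·2.186 + 0.21·0.0801 = 2.0901.

€2.09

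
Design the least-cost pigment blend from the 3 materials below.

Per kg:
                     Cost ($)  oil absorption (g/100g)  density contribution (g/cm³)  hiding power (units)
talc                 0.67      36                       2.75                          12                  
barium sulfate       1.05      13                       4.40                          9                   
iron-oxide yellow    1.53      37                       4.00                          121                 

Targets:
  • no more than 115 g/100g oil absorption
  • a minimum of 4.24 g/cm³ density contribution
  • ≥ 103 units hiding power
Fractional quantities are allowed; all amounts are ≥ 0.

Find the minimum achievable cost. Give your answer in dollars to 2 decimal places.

$1.49

Set it up as a linear program. Let x1 = kg of talc, x2 = kg of barium sulfate, x3 = kg of iron-oxide yellow.
Minimise 0.67x1 + 1.05x2 + 1.53x3 s.t.:
  36x1 + 13x2 + 37x3 ≤ 115   (oil absorption)
  2.75x1 + 4.4x2 + 4x3 ≥ 4.24   (density contribution)
  12x1 + 9x2 + 121x3 ≥ 103   (hiding power)
  x1, x2, x3 ≥ 0.
The optimal basis is {talc, iron-oxide yellow}; barium sulfate drops out. The density contribution and hiding power requirements are met with equality.
That vertex is x1 = 0.3548, x3 = 0.816.
Hence cost = 0.67·0.3548 + 1.53·0.816 = $1.4862.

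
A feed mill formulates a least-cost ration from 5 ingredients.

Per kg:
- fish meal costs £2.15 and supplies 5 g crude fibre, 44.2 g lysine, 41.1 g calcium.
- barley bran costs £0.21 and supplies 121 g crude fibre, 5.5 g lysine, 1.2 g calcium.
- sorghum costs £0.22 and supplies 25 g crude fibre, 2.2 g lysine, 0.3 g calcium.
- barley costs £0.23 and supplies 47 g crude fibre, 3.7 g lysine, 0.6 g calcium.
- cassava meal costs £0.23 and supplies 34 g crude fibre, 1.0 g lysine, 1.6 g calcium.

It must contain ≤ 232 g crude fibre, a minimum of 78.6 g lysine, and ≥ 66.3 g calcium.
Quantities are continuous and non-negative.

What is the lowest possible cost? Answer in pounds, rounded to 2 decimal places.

Treat it as an LP. Let x1 = kg of fish meal, x2 = kg of barley bran, x3 = kg of sorghum, x4 = kg of barley, x5 = kg of cassava meal.
min 2.15x1 + 0.21x2 + 0.22x3 + 0.23x4 + 0.23x5 s.t.:
  5x1 + 121x2 + 25x3 + 47x4 + 34x5 ≤ 232   (crude fibre)
  44.2x1 + 5.5x2 + 2.2x3 + 3.7x4 + 1x5 ≥ 78.6   (lysine)
  41.1x1 + 1.2x2 + 0.3x3 + 0.6x4 + 1.6x5 ≥ 66.3   (calcium)
  x1, x2, x3, x4, x5 ≥ 0.
The optimal basis is {fish meal, barley bran}; sorghum, barley, cassava meal drop out. Binding constraints: lysine and calcium.
So fish meal = 1.563 kg, barley bran = 1.734 kg.
Hence cost = 2.15·1.563 + 0.21·1.734 = £3.7246.

£3.72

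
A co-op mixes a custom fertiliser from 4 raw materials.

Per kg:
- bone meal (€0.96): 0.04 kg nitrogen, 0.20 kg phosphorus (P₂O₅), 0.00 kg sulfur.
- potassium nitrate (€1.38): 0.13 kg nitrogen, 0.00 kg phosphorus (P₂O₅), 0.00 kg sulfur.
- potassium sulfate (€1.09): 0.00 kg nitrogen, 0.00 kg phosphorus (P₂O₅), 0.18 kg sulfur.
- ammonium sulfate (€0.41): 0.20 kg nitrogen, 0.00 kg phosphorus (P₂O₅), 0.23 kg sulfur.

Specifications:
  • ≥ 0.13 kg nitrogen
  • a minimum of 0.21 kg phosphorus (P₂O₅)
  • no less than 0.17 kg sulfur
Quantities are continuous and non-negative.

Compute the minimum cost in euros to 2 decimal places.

€1.31

Let x1 = kg of bone meal, x2 = kg of potassium nitrate, x3 = kg of potassium sulfate, x4 = kg of ammonium sulfate.
min 0.96x1 + 1.38x2 + 1.09x3 + 0.41x4 with:
  0.04x1 + 0.13x2 + 0.2x4 ≥ 0.13   (nitrogen)
  0.2x1 ≥ 0.21   (phosphorus (P₂O₅))
  0.18x3 + 0.23x4 ≥ 0.17   (sulfur)
  x1, x2, x3, x4 ≥ 0.
The cheapest feasible vertex uses only bone meal, ammonium sulfate; potassium nitrate, potassium sulfate are not used. The phosphorus (P₂O₅) and sulfur requirements are met with equality.
That vertex is x1 = 1.05, x4 = 0.7391.
Cost = 0.96·1.05 + 0.41·0.7391 = 1.3110.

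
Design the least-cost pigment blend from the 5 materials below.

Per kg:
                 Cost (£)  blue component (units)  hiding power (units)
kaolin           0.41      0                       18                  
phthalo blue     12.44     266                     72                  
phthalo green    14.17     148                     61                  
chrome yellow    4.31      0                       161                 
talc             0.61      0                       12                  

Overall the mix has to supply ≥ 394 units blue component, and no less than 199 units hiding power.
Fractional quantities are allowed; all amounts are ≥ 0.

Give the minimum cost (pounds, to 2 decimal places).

£20.53

Set it up as a linear program. Let x1 = kg of kaolin, x2 = kg of phthalo blue, x3 = kg of phthalo green, x4 = kg of chrome yellow, x5 = kg of talc.
Minimize 0.41x1 + 12.44x2 + 14.17x3 + 4.31x4 + 0.61x5 s.t.:
  266x2 + 148x3 ≥ 394   (blue component)
  18x1 + 72x2 + 61x3 + 161x4 + 12x5 ≥ 199   (hiding power)
  x1, x2, x3, x4, x5 ≥ 0.
The cheapest feasible vertex uses only kaolin, phthalo blue; phthalo green, chrome yellow, talc are not used. Binding constraints: blue component and hiding power.
Solving gives x1 = 5.131, x2 = 1.481.
Objective = 0.41·5.131 + 12.44·1.481 = 20.5274.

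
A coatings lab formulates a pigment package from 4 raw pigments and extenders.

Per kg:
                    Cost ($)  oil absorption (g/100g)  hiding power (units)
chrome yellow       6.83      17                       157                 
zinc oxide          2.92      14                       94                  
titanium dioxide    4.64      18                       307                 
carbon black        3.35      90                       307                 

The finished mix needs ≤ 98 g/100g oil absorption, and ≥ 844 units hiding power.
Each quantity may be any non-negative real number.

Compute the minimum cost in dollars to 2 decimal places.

This is a linear program. Let x1 = kg of chrome yellow, x2 = kg of zinc oxide, x3 = kg of titanium dioxide, x4 = kg of carbon black.
Minimize 6.83x1 + 2.92x2 + 4.64x3 + 3.35x4 subject to:
  17x1 + 14x2 + 18x3 + 90x4 ≤ 98   (oil absorption)
  157x1 + 94x2 + 307x3 + 307x4 ≥ 844   (hiding power)
  x1, x2, x3, x4 ≥ 0.
The cheapest feasible vertex uses only titanium dioxide, carbon black; chrome yellow, zinc oxide are not used. Binding constraints: oil absorption and hiding power.
That vertex is x3 = 2.075, x4 = 0.6738.
Objective = 4.64·2.075 + 3.35·0.6738 = 11.8852.

$11.89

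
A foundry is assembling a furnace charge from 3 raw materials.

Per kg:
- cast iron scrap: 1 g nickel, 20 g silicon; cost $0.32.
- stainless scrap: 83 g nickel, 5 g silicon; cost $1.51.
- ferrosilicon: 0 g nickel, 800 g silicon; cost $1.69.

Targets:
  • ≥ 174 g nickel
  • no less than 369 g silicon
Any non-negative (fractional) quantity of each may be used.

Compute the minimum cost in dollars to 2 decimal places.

Set it up as a linear program. Let x1 = kg of cast iron scrap, x2 = kg of stainless scrap, x3 = kg of ferrosilicon.
Minimise 0.32x1 + 1.51x2 + 1.69x3 subject to:
  1x1 + 83x2 ≥ 174   (nickel)
  20x1 + 5x2 + 800x3 ≥ 369   (silicon)
  x1, x2, x3 ≥ 0.
The optimal basis is {stainless scrap, ferrosilicon}; cast iron scrap drops out. Binding constraints: nickel and silicon.
That vertex is x2 = 2.096, x3 = 0.4481.
Hence cost = 1.51·2.096 + 1.69·0.4481 = $3.9222.

$3.92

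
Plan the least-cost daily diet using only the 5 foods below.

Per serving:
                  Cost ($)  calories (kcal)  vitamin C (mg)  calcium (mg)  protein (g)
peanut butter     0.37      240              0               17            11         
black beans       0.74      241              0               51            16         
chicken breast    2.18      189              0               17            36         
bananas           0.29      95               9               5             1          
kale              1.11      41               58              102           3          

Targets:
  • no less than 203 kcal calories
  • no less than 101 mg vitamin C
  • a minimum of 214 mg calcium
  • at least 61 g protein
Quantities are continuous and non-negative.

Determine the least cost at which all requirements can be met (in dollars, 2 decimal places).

Let x1 = servings of peanut butter, x2 = servings of black beans, x3 = servings of chicken breast, x4 = servings of bananas, x5 = servings of kale.
Minimize 0.37x1 + 0.74x2 + 2.18x3 + 0.29x4 + 1.11x5 with:
  240x1 + 241x2 + 189x3 + 95x4 + 41x5 ≥ 203   (calories)
  9x4 + 58x5 ≥ 101   (vitamin C)
  17x1 + 51x2 + 17x3 + 5x4 + 102x5 ≥ 214   (calcium)
  11x1 + 16x2 + 36x3 + 1x4 + 3x5 ≥ 61   (protein)
  x1, x2, x3, x4, x5 ≥ 0.
The cheapest feasible vertex uses only peanut butter, kale; black beans, chicken breast, bananas are not used. Binding constraints: vitamin C and protein.
Solving gives x1 = 5.071, x5 = 1.741.
Hence cost = 0.37·5.071 + 1.11·1.741 = $3.8088.

$3.81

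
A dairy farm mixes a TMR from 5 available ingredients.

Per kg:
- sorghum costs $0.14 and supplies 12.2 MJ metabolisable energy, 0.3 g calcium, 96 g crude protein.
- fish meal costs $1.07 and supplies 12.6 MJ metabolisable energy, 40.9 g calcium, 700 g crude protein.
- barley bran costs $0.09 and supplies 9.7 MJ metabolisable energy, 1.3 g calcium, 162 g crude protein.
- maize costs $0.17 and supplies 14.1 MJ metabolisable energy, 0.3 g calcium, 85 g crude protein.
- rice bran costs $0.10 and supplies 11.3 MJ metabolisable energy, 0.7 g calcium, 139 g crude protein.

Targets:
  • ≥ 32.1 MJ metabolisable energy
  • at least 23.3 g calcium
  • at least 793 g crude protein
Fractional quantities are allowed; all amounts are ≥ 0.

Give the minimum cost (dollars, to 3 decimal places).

Let x1 = kg of sorghum, x2 = kg of fish meal, x3 = kg of barley bran, x4 = kg of maize, x5 = kg of rice bran.
min 0.14x1 + 1.07x2 + 0.09x3 + 0.17x4 + 0.1x5 with:
  12.2x1 + 12.6x2 + 9.7x3 + 14.1x4 + 11.3x5 ≥ 32.1   (metabolisable energy)
  0.3x1 + 40.9x2 + 1.3x3 + 0.3x4 + 0.7x5 ≥ 23.3   (calcium)
  96x1 + 700x2 + 162x3 + 85x4 + 139x5 ≥ 793   (crude protein)
  x1, x2, x3, x4, x5 ≥ 0.
The minimum-cost mix takes nothing from sorghum, maize, rice bran — only fish meal, barley bran. Binding constraints: calcium and crude protein.
That vertex is x2 = 0.48002, x3 = 2.8209.
Total cost: 1.07·0.48002 + 0.09·2.8209 = 0.767502.

$0.768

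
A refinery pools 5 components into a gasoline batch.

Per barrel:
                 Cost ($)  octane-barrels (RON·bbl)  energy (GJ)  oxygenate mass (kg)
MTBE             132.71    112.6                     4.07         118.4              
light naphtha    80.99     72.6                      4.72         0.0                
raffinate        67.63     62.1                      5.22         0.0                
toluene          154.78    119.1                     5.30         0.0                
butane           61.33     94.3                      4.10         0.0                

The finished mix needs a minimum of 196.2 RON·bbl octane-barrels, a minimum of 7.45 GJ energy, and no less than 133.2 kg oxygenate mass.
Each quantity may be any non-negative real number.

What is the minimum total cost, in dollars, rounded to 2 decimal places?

Set it up as a linear program. Let x1 = barrels of MTBE, x2 = barrels of light naphtha, x3 = barrels of raffinate, x4 = barrels of toluene, x5 = barrels of butane.
Minimize 132.71x1 + 80.99x2 + 67.63x3 + 154.78x4 + 61.33x5 s.t.:
  112.6x1 + 72.6x2 + 62.1x3 + 119.1x4 + 94.3x5 ≥ 196.2   (octane-barrels)
  4.07x1 + 4.72x2 + 5.22x3 + 5.3x4 + 4.1x5 ≥ 7.45   (energy)
  118.4x1 ≥ 133.2   (oxygenate mass)
  x1, x2, x3, x4, x5 ≥ 0.
At the optimum only MTBE, butane are positive (light naphtha, raffinate, toluene = 0). Binding constraints: octane-barrels and oxygenate mass.
Optimal quantities: MTBE = 1.125 barrels, butane = 0.7373 barrels.
Objective = 132.71·1.125 + 61.33·0.7373 = 194.5174.

$194.52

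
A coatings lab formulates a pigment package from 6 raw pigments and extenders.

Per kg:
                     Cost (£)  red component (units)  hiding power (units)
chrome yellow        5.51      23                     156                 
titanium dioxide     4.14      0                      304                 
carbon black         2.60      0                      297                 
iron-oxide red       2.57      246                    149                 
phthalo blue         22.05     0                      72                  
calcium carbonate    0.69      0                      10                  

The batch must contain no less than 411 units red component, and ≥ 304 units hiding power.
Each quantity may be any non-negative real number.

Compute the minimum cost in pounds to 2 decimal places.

Let x1 = kg of chrome yellow, x2 = kg of titanium dioxide, x3 = kg of carbon black, x4 = kg of iron-oxide red, x5 = kg of phthalo blue, x6 = kg of calcium carbonate.
Minimize 5.51x1 + 4.14x2 + 2.6x3 + 2.57x4 + 22.05x5 + 0.69x6 s.t.:
  23x1 + 246x4 ≥ 411   (red component)
  156x1 + 304x2 + 297x3 + 149x4 + 72x5 + 10x6 ≥ 304   (hiding power)
  x1, x2, x3, x4, x5, x6 ≥ 0.
The minimum-cost mix takes nothing from chrome yellow, titanium dioxide, phthalo blue, calcium carbonate — only carbon black, iron-oxide red. Binding constraints: red component and hiding power.
Optimal quantities: carbon black = 0.1854 kg, iron-oxide red = 1.671 kg.
Cost = 2.6·0.1854 + 2.57·1.671 = 4.7765.

£4.78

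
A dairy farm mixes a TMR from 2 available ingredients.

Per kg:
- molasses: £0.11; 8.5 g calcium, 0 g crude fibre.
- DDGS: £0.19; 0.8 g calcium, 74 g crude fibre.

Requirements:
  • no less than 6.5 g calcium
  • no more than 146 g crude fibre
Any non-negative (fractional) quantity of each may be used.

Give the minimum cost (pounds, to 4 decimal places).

This is a linear program. Let x1 = kg of molasses, x2 = kg of DDGS.
Minimise 0.11x1 + 0.19x2 with:
  8.5x1 + 0.8x2 ≥ 6.5   (calcium)
  74x2 ≤ 146   (crude fibre)
  x1, x2 ≥ 0.
At the optimum only molasses is positive (DDGS = 0). Binding constraint: calcium.
Optimal quantities: molasses = 0.7647 kg.
Objective = 0.11·0.7647 = 0.084117.

£0.0841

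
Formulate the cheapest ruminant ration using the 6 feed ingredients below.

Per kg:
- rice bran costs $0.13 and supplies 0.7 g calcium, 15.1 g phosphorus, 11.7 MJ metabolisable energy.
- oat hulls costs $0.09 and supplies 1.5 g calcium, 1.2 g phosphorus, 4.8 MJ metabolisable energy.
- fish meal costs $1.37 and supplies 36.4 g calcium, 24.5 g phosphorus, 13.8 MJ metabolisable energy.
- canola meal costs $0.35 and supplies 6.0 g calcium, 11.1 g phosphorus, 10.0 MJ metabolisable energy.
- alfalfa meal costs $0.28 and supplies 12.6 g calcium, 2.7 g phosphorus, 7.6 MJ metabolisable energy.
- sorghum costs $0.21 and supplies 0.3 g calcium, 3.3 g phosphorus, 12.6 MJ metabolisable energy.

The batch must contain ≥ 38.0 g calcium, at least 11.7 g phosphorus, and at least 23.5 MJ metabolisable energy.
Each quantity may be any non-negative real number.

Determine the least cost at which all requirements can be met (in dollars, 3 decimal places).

This is a linear program. Let x1 = kg of rice bran, x2 = kg of oat hulls, x3 = kg of fish meal, x4 = kg of canola meal, x5 = kg of alfalfa meal, x6 = kg of sorghum.
Minimize 0.13x1 + 0.09x2 + 1.37x3 + 0.35x4 + 0.28x5 + 0.21x6 subject to:
  0.7x1 + 1.5x2 + 36.4x3 + 6x4 + 12.6x5 + 0.3x6 ≥ 38   (calcium)
  15.1x1 + 1.2x2 + 24.5x3 + 11.1x4 + 2.7x5 + 3.3x6 ≥ 11.7   (phosphorus)
  11.7x1 + 4.8x2 + 13.8x3 + 10x4 + 7.6x5 + 12.6x6 ≥ 23.5   (metabolisable energy)
  x1, x2, x3, x4, x5, x6 ≥ 0.
At the optimum only rice bran, alfalfa meal are positive (oat hulls, fish meal, canola meal, sorghum = 0). Binding constraints: calcium and phosphorus.
So rice bran = 0.2379 kg, alfalfa meal = 3.003 kg.
Total cost: 0.13·0.2379 + 0.28·3.003 = 0.87177.

$0.872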